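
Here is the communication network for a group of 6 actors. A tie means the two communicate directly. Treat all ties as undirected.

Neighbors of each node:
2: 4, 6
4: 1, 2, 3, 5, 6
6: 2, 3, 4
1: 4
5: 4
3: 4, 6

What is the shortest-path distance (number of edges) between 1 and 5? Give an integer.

One shortest route is 1 – 4 – 5, which uses 2 edges, and 1 and 5 are not directly tied, so nothing shorter exists. So d(1,5) = 2.

2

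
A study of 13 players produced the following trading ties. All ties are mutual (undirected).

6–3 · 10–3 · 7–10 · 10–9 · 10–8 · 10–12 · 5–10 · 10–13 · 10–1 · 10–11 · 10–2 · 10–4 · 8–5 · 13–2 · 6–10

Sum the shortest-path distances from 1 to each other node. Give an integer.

Distances from 1: 2:2, 3:2, 4:2, 5:2, 6:2, 7:2, 8:2, 9:2, 10:1, 11:2, 12:2, 13:2.
Sum = 2 + 2 + 2 + 2 + 2 + 2 + 2 + 2 + 1 + 2 + 2 + 2 = 23.

23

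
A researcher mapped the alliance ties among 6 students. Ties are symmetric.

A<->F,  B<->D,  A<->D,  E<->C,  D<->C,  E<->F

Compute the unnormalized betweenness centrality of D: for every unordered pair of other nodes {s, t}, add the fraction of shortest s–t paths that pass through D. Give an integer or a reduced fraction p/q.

Pairs whose geodesics pass through D — F–B: 1; C–B: 1; C–A: 1; E–B: 1; B–A: 1.
All other pairs contribute 0.
Summing the contributions gives betweenness(D) = 5.

5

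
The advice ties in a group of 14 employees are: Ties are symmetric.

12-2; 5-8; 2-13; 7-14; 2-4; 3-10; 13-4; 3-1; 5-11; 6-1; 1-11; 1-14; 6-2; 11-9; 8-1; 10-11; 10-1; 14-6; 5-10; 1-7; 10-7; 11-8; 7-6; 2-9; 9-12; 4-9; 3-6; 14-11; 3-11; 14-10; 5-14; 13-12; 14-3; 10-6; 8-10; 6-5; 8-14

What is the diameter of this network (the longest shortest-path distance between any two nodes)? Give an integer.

4

Eccentricity of each node (its greatest distance to any other): 1:3, 2:3, 3:3, 4:3, 5:3, 6:2, 7:3, 8:4, 9:3, 10:3, 11:3, 12:3, 13:4, 14:3.
The maximum eccentricity is 4, realized for instance by the pair 13–8 via 13 – 12 – 9 – 11 – 8. So the diameter is 4.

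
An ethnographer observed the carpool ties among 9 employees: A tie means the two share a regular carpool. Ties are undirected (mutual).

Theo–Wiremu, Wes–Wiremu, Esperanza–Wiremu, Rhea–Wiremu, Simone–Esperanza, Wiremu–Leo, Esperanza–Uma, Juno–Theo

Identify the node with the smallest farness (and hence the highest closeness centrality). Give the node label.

Farness (sum of distances to all others) for each node — Esperanza:14, Juno:23, Leo:18, Rhea:18, Simone:21, Theo:16, Uma:21, Wes:18, Wiremu:11.
The smallest farness is 11, for Wiremu, so Wiremu has the highest closeness.

Wiremu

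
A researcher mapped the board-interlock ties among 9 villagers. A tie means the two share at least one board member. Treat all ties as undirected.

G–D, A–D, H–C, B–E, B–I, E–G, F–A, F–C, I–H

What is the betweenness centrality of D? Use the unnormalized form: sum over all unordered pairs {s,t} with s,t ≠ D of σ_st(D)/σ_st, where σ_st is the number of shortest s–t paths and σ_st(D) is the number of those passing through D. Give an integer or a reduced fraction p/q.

Pairs whose geodesics pass through D — A–B: 1; A–E: 1; A–G: 1; F–E: 1; F–G: 1; C–G: 1.
All other pairs contribute 0.
Summing the contributions gives betweenness(D) = 6.

6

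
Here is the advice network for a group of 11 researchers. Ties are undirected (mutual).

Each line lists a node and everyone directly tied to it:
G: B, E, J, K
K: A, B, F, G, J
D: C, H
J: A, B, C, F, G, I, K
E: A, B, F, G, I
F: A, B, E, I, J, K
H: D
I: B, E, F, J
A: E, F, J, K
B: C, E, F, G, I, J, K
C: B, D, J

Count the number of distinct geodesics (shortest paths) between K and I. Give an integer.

3

The shortest distance is 2. The length-2 paths are: K–B–I; K–F–I; K–J–I.
That gives 3 distinct shortest paths.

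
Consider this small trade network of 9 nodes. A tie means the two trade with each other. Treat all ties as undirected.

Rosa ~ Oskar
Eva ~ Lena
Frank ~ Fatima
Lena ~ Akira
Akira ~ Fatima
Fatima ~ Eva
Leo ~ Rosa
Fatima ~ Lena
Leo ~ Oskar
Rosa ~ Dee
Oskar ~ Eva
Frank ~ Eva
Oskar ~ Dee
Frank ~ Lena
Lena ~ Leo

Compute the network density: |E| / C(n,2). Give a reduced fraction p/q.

There are 15 edges and 9 nodes, so the maximum possible is C(9,2) = 36.
Density = 15/36 = 5/12.

5/12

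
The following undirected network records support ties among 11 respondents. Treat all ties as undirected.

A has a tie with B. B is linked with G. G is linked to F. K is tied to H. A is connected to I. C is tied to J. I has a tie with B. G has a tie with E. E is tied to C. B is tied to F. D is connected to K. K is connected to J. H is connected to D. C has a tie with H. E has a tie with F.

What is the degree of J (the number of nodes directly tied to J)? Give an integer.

J is directly tied to C and K. That is 2 neighbors, so the degree of J is 2.

2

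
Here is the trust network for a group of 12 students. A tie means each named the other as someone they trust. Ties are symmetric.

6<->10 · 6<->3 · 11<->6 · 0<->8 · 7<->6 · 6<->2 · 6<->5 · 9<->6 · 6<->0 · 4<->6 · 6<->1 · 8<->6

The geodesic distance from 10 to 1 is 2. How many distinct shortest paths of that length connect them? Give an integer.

The shortest distance is 2, and the only length-2 path is 10–6–1. So there is exactly 1 shortest path.

1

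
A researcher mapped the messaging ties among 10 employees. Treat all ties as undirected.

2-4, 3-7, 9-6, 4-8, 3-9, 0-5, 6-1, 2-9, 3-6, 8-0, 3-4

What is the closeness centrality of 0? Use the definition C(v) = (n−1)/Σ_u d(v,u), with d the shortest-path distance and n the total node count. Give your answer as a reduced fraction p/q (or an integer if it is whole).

1/3

Distances from 0: 1:5, 2:3, 3:3, 4:2, 5:1, 6:4, 7:4, 8:1, 9:4. Sum = 27.
n = 10, so closeness = 9/27 = 1/3.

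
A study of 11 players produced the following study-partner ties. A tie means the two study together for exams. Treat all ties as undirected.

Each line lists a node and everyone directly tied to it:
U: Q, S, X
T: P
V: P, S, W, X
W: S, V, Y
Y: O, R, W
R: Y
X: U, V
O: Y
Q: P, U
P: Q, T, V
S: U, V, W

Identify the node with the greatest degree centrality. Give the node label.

V

Degrees — O:1, P:3, Q:2, R:1, S:3, T:1, U:3, V:4, W:3, X:2, Y:3.
The maximum is 4, attained only by V.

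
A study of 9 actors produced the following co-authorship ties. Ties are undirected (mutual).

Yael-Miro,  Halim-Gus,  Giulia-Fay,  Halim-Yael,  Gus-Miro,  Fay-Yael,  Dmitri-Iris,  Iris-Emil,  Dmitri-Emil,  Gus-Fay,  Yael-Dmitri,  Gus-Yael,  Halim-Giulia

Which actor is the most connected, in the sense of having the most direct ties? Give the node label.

Yael

Degrees — Dmitri:3, Emil:2, Fay:3, Giulia:2, Gus:4, Halim:3, Iris:2, Miro:2, Yael:5.
The maximum is 5, attained only by Yael.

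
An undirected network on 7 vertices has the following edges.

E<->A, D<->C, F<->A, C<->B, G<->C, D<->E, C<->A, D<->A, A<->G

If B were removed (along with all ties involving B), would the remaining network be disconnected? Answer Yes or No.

Even without B, every remaining node can still reach every other (the residual graph is connected), so B is not a cut vertex.

No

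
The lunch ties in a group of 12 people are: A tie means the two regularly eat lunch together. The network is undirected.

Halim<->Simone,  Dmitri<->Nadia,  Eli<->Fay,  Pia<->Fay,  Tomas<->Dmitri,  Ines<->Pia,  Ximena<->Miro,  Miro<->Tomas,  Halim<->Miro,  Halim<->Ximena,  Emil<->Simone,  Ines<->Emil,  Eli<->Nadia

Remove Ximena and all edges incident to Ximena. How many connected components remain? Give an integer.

1

Ximena's neighbors (Halim and Miro) remain reachable from one another through other ties, so the rest of the network stays in one piece.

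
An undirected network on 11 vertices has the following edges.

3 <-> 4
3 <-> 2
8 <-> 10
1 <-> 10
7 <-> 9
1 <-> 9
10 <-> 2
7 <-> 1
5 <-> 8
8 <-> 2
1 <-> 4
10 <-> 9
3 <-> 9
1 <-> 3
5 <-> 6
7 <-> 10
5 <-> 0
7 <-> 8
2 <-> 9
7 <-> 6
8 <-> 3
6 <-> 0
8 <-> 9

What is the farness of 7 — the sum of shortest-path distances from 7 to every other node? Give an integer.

15

Distances from 7: 0:2, 1:1, 2:2, 3:2, 4:2, 5:2, 6:1, 8:1, 9:1, 10:1.
Sum = 2 + 1 + 2 + 2 + 2 + 2 + 1 + 1 + 1 + 1 = 15.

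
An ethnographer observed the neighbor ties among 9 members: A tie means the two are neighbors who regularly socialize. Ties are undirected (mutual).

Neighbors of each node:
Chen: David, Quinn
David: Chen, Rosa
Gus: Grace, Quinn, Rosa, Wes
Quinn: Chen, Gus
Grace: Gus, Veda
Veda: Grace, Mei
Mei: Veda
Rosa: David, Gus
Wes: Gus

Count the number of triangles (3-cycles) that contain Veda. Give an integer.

0

Veda's neighbors are Grace and Mei, but none of them are tied to each other, so no triangle contains Veda.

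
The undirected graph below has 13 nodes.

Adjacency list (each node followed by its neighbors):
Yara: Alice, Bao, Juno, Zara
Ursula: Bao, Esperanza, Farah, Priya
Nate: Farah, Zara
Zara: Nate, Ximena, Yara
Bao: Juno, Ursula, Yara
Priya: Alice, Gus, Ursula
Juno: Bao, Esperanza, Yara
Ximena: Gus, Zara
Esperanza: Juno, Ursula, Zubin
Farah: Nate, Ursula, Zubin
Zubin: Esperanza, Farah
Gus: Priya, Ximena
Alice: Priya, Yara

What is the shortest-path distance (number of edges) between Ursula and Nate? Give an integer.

One shortest route is Ursula – Farah – Nate, which uses 2 edges, and Ursula and Nate are not directly tied, so nothing shorter exists. So d(Ursula,Nate) = 2.

2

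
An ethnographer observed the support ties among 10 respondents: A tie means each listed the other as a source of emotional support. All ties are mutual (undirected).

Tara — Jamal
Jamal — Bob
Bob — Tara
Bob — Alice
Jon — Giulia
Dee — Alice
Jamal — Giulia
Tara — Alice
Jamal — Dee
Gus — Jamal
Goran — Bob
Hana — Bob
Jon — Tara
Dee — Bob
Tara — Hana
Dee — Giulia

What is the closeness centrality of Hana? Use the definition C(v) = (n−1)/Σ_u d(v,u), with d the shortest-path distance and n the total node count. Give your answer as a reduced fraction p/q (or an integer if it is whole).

Distances from Hana: Alice:2, Bob:1, Dee:2, Giulia:3, Goran:2, Gus:3, Jamal:2, Jon:2, Tara:1. Sum = 18.
n = 10, so closeness = 9/18 = 1/2.

1/2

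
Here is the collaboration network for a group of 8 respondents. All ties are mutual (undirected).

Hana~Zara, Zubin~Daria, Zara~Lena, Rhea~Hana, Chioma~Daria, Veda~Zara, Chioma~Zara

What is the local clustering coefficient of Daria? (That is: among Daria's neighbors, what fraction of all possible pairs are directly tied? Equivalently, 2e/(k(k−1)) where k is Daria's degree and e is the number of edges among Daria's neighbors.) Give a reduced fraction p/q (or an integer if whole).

Daria's neighbors: Chioma and Zubin (k = 2).
Possible neighbor pairs: C(2,2) = 1. Edges among them: none → e = 0.
Clustering(Daria) = 0/1.

0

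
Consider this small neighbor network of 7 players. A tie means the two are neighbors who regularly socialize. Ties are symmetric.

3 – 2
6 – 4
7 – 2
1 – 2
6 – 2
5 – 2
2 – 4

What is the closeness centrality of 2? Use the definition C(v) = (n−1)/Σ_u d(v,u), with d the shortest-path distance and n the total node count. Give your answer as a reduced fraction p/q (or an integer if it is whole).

Distances from 2: 1:1, 3:1, 4:1, 5:1, 6:1, 7:1. Sum = 6.
n = 7, so closeness = 6/6 = 1.

1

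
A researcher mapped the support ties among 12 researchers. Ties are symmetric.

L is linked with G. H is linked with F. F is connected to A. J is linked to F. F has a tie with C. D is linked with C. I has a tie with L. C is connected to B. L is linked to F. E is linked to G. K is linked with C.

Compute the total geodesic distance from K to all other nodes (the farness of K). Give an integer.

Distances from K: A:3, B:2, C:1, D:2, E:5, F:2, G:4, H:3, I:4, J:3, L:3.
Sum = 3 + 2 + 1 + 2 + 5 + 2 + 4 + 3 + 4 + 3 + 3 = 32.

32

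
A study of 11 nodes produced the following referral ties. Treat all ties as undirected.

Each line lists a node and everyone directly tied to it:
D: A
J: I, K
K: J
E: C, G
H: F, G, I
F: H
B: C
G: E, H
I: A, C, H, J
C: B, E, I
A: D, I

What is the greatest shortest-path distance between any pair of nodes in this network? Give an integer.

Eccentricity of each node (its greatest distance to any other): A:3, B:4, C:3, D:4, E:4, F:4, G:4, H:3, I:2, J:3, K:4.
The maximum eccentricity is 4, realized for instance by the pair D–B via D – A – I – C – B. So the diameter is 4.

4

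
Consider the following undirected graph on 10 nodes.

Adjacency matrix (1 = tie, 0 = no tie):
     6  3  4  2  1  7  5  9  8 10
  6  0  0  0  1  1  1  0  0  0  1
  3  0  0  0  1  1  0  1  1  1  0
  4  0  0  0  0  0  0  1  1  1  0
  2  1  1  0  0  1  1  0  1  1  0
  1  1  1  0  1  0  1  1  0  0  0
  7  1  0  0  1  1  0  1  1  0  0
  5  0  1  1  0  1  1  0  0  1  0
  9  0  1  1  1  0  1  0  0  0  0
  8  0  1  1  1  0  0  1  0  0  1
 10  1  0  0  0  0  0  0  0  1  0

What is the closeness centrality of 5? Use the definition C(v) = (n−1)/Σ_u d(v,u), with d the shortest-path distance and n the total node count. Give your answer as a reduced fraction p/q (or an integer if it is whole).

Distances from 5: 1:1, 2:2, 3:1, 4:1, 6:2, 7:1, 8:1, 9:2, 10:2. Sum = 13.
n = 10, so closeness = 9/13.

9/13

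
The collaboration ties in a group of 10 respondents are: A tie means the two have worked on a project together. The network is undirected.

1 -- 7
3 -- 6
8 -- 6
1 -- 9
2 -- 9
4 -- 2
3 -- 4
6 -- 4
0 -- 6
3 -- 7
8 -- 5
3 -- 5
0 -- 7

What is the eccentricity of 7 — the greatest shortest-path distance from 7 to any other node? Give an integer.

3

Distances from 7: 0:1, 1:1, 2:3, 3:1, 4:2, 5:2, 6:2, 8:3, 9:2.
The largest is 3 (to 8 and 2), so the eccentricity of 7 is 3.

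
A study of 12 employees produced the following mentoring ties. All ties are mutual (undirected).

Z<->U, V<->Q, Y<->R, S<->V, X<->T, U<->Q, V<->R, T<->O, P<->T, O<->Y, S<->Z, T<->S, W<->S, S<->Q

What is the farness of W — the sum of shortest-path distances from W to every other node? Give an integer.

Distances from W: O:3, P:3, Q:2, R:3, S:1, T:2, U:3, V:2, X:3, Y:4, Z:2.
Sum = 3 + 3 + 2 + 3 + 1 + 2 + 3 + 2 + 3 + 4 + 2 = 28.

28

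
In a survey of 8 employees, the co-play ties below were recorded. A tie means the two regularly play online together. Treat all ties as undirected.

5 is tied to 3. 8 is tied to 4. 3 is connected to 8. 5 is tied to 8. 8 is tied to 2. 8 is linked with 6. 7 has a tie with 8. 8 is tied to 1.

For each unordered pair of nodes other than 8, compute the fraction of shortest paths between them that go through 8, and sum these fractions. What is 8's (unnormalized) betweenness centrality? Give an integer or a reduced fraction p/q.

Pairs whose geodesics pass through 8 — 6–5: 1; 6–7: 1; 6–2: 1; 6–4: 1; 6–1: 1; 6–3: 1; 5–7: 1; 5–2: 1; 5–4: 1; 5–1: 1; 7–2: 1; 7–4: 1; 7–1: 1; 7–3: 1 … (+6 more pairs).
All other pairs contribute 0.
Summing the contributions gives betweenness(8) = 20.

20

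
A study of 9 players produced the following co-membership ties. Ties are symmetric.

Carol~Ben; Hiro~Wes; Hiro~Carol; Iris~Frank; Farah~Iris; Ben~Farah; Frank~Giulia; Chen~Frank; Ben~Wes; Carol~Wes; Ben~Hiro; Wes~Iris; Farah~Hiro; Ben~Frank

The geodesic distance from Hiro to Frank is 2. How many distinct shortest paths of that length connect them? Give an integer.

The shortest distance is 2, and the only length-2 path is Hiro–Ben–Frank. So there is exactly 1 shortest path.

1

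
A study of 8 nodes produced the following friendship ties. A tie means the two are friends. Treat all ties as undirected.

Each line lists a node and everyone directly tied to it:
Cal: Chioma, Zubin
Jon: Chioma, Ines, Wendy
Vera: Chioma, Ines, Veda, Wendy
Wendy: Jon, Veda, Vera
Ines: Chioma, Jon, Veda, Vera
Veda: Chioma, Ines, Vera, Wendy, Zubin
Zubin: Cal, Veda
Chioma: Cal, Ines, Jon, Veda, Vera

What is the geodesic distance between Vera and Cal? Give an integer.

2

One shortest route is Vera – Chioma – Cal, which uses 2 edges, and Vera and Cal are not directly tied, so nothing shorter exists. So d(Vera,Cal) = 2.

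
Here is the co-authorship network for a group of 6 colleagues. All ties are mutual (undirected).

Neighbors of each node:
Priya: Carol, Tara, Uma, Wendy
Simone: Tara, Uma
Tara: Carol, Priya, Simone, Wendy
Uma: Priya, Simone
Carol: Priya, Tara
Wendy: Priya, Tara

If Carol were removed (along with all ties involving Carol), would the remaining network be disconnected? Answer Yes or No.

No

Even without Carol, every remaining node can still reach every other (the residual graph is connected), so Carol is not a cut vertex.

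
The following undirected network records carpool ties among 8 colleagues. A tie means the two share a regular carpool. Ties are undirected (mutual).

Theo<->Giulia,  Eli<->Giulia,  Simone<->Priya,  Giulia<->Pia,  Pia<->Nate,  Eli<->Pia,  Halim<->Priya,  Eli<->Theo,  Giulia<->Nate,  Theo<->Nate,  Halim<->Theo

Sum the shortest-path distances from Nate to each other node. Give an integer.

14

Distances from Nate: Eli:2, Giulia:1, Halim:2, Pia:1, Priya:3, Simone:4, Theo:1.
Sum = 2 + 1 + 2 + 1 + 3 + 4 + 1 = 14.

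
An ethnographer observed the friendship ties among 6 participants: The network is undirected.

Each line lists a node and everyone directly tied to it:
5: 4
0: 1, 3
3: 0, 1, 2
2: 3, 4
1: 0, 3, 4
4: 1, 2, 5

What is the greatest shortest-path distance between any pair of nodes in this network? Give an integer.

Eccentricity of each node (its greatest distance to any other): 0:3, 1:2, 2:2, 3:3, 4:2, 5:3.
The maximum eccentricity is 3, realized for instance by the pair 3–5 via 3 – 1 – 4 – 5. So the diameter is 3.

3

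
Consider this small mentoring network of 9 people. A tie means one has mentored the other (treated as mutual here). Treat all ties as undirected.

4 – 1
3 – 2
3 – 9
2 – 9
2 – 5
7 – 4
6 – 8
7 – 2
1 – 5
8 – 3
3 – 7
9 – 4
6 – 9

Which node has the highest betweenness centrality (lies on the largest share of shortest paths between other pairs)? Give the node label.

Unnormalized betweenness of each node: 1:1, 2:37/6, 3:23/4, 4:5, 5:19/12, 6:13/12, 7:23/12, 8:3/4, 9:31/4.
9 has the largest value, 31/4, making it the main broker — the node through which the most shortest paths run.

9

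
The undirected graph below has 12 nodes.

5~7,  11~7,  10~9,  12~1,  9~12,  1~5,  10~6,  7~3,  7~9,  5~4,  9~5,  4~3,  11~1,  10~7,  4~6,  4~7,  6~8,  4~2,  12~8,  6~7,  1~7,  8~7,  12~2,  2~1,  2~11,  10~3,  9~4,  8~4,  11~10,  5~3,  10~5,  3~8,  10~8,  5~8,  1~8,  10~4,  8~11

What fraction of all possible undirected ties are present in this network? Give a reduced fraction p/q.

There are 37 edges and 12 nodes, so the maximum possible is C(12,2) = 66.
Density = 37/66.

37/66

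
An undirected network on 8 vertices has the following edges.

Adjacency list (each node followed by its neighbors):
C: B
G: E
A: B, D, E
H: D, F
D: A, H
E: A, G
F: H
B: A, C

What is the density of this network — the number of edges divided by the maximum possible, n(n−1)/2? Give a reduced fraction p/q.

1/4

There are 7 edges and 8 nodes, so the maximum possible is C(8,2) = 28.
Density = 7/28 = 1/4.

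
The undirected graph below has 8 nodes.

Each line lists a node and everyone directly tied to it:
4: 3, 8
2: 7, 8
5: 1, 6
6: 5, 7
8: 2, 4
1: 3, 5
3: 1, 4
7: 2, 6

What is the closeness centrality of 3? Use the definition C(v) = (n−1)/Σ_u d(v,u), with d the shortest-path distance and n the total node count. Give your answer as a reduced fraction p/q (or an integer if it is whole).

Distances from 3: 1:1, 2:3, 4:1, 5:2, 6:3, 7:4, 8:2. Sum = 16.
n = 8, so closeness = 7/16.

7/16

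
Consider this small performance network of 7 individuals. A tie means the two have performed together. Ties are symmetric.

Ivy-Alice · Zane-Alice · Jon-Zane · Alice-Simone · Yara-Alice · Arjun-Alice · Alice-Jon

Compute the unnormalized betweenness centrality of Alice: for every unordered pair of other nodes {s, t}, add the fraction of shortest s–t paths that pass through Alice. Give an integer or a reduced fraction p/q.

14

Pairs whose geodesics pass through Alice — Zane–Ivy: 1; Zane–Yara: 1; Zane–Simone: 1; Zane–Arjun: 1; Ivy–Yara: 1; Ivy–Jon: 1; Ivy–Simone: 1; Ivy–Arjun: 1; Yara–Jon: 1; Yara–Simone: 1; Yara–Arjun: 1; Jon–Simone: 1; Jon–Arjun: 1; Simone–Arjun: 1.
All other pairs contribute 0.
Summing the contributions gives betweenness(Alice) = 14.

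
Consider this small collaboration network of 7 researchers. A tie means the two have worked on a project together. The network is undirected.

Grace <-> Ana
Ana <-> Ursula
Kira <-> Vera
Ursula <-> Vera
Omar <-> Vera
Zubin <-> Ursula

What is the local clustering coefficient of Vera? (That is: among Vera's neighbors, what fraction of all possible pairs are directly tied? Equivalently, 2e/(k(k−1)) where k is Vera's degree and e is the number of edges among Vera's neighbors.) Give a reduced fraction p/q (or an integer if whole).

0

Vera's neighbors: Kira, Omar, and Ursula (k = 3).
Possible neighbor pairs: C(3,2) = 3. Edges among them: none → e = 0.
Clustering(Vera) = 0/3 = 0.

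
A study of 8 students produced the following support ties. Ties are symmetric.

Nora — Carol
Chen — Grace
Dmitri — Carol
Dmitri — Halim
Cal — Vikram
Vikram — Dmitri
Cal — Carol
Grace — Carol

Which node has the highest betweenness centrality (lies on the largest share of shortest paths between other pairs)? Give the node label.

Carol

Unnormalized betweenness of each node: Cal:2, Carol:15, Chen:0, Dmitri:8, Grace:6, Halim:0, Nora:0, Vikram:1.
Carol has the largest value, 15, making it the main broker — the node through which the most shortest paths run.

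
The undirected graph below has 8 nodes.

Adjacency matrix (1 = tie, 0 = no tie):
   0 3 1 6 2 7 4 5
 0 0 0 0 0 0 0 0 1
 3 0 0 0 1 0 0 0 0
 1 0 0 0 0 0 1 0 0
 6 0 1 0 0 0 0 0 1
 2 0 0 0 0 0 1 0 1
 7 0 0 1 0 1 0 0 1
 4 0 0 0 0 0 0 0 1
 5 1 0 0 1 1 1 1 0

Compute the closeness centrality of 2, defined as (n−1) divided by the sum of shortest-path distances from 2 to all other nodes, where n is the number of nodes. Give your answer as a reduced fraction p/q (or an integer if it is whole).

7/13

Distances from 2: 0:2, 1:2, 3:3, 4:2, 5:1, 6:2, 7:1. Sum = 13.
n = 8, so closeness = 7/13.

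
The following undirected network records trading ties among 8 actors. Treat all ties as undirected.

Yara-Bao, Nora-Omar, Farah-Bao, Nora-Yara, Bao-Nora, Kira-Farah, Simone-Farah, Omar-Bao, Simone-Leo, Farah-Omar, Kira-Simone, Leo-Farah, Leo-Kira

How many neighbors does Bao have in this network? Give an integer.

4

Bao is directly tied to Farah, Nora, Omar, and Yara. That is 4 neighbors, so the degree of Bao is 4.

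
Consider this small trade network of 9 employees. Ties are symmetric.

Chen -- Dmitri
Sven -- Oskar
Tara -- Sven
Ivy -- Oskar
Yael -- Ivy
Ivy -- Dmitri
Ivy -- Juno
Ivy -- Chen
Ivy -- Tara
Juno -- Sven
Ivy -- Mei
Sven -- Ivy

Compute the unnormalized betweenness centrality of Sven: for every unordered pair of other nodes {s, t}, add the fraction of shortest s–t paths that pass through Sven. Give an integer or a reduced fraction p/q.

3/2

Pairs whose geodesics pass through Sven — Oskar–Juno: 1/2; Oskar–Tara: 1/2; Juno–Tara: 1/2.
All other pairs contribute 0.
Summing the contributions gives betweenness(Sven) = 3/2.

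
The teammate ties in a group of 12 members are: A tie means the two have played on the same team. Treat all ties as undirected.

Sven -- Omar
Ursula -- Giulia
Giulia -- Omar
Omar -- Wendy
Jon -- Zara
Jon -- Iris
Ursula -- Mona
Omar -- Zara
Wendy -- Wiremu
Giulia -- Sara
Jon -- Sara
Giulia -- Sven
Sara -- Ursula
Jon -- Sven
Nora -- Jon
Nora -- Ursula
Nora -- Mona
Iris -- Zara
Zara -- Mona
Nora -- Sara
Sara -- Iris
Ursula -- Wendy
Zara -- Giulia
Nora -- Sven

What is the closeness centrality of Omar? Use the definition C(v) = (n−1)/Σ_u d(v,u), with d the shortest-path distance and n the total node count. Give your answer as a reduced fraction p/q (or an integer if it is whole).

Distances from Omar: Giulia:1, Iris:2, Jon:2, Mona:2, Nora:2, Sara:2, Sven:1, Ursula:2, Wendy:1, Wiremu:2, Zara:1. Sum = 18.
n = 12, so closeness = 11/18.

11/18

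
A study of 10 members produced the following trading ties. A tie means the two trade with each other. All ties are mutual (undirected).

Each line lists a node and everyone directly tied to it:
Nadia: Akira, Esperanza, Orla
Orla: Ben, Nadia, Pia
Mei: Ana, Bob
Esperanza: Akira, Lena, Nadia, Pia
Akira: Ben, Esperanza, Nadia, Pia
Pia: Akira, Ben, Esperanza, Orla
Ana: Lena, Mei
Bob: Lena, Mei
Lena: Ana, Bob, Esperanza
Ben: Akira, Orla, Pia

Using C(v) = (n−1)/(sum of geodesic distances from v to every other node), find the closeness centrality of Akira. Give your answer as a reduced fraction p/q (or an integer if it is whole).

Distances from Akira: Ana:3, Ben:1, Bob:3, Esperanza:1, Lena:2, Mei:4, Nadia:1, Orla:2, Pia:1. Sum = 18.
n = 10, so closeness = 9/18 = 1/2.

1/2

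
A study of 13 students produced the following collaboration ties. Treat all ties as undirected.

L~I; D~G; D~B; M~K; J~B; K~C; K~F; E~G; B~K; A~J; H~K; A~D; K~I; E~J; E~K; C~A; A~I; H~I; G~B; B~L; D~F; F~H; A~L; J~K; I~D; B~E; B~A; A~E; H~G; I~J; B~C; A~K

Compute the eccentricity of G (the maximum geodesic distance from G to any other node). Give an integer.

Distances from G: A:2, B:1, C:2, D:1, E:1, F:2, H:1, I:2, J:2, K:2, L:2, M:3.
The largest is 3 (to M), so the eccentricity of G is 3.

3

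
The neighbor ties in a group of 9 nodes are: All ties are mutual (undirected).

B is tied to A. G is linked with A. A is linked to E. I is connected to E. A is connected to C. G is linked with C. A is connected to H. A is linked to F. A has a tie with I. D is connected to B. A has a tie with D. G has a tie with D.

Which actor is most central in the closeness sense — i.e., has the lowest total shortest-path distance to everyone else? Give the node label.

Farness (sum of distances to all others) for each node — A:8, B:14, C:14, D:13, E:14, F:15, G:13, H:15, I:14.
The smallest farness is 8, for A, so A has the highest closeness.

A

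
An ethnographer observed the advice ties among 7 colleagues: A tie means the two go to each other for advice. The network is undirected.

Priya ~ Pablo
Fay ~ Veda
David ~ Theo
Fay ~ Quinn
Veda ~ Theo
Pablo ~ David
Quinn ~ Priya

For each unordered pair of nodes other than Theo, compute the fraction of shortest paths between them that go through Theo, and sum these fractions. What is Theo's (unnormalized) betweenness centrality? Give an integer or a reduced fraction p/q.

3

Pairs whose geodesics pass through Theo — Veda–David: 1; Veda–Pablo: 1; David–Fay: 1.
All other pairs contribute 0.
Summing the contributions gives betweenness(Theo) = 3.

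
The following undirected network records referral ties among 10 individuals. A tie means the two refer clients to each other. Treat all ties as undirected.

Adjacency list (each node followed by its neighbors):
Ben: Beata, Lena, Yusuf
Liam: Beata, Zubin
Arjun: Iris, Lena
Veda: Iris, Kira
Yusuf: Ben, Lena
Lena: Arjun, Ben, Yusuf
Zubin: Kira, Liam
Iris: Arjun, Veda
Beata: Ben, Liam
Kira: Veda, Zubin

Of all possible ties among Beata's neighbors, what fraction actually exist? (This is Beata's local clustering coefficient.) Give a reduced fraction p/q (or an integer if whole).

0

Beata's neighbors: Ben and Liam (k = 2).
Possible neighbor pairs: C(2,2) = 1. Edges among them: none → e = 0.
Clustering(Beata) = 0/1.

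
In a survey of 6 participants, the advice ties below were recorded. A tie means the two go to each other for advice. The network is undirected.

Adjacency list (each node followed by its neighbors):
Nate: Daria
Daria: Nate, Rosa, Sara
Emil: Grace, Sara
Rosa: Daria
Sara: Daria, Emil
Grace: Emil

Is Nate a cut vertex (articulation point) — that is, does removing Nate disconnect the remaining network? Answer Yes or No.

Even without Nate, every remaining node can still reach every other (the residual graph is connected), so Nate is not a cut vertex.

No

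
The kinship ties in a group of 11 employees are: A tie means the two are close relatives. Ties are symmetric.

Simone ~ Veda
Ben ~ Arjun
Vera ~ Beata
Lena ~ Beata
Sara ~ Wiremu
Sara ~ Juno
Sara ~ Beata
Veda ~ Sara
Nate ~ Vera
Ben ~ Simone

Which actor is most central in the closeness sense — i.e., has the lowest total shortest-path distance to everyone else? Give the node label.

Sara

Farness (sum of distances to all others) for each node — Arjun:44, Beata:23, Ben:35, Juno:29, Lena:32, Nate:39, Sara:20, Simone:28, Veda:23, Vera:30, Wiremu:29.
The smallest farness is 20, for Sara, so Sara has the highest closeness.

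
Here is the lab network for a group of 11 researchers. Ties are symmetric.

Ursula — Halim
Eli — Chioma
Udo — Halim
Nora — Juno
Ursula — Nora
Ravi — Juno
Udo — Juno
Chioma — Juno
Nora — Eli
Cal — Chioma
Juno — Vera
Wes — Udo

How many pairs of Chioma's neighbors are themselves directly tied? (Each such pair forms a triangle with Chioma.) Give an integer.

0

Chioma's neighbors are Cal, Eli, and Juno, but none of them are tied to each other, so no triangle contains Chioma.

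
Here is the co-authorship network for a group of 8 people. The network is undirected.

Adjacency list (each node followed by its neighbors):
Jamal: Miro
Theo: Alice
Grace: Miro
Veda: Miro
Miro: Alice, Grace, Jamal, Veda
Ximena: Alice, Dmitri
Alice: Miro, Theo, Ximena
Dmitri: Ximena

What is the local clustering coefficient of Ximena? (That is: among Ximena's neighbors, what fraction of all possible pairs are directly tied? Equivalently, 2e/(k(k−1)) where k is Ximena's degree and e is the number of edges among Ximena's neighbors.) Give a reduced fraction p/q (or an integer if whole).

0

Ximena's neighbors: Alice and Dmitri (k = 2).
Possible neighbor pairs: C(2,2) = 1. Edges among them: none → e = 0.
Clustering(Ximena) = 0/1.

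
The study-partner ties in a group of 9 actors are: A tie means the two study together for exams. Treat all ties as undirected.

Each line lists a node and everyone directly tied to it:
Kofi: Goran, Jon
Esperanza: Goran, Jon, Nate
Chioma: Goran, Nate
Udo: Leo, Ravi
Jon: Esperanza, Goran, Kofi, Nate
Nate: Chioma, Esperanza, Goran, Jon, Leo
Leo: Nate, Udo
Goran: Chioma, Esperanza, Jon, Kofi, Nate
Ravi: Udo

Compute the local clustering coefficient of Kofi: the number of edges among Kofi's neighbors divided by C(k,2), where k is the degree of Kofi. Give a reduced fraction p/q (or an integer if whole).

Kofi's neighbors: Goran and Jon (k = 2).
Possible neighbor pairs: C(2,2) = 1. Edges among them: Goran–Jon → e = 1.
Clustering(Kofi) = 1/1.

1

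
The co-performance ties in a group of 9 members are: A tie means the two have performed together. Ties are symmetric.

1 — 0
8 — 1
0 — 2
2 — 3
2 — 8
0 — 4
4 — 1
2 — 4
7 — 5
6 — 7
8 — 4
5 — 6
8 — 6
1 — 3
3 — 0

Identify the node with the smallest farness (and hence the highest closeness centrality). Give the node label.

8

Farness (sum of distances to all others) for each node — 0:17, 1:14, 2:14, 3:18, 4:14, 5:21, 6:15, 7:21, 8:12.
The smallest farness is 12, for 8, so 8 has the highest closeness.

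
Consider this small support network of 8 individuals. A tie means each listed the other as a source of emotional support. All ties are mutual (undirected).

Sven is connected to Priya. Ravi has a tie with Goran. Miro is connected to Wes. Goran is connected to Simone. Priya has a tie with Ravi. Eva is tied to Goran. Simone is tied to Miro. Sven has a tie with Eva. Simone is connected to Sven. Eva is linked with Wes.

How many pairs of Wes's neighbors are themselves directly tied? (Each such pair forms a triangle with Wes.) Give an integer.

Wes's neighbors are Eva and Miro, but none of them are tied to each other, so no triangle contains Wes.

0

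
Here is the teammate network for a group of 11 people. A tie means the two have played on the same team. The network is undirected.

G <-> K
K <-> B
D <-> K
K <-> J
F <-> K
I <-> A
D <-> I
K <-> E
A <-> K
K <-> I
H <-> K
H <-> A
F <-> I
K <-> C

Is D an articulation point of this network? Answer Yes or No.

No

Even without D, every remaining node can still reach every other (the residual graph is connected), so D is not a cut vertex.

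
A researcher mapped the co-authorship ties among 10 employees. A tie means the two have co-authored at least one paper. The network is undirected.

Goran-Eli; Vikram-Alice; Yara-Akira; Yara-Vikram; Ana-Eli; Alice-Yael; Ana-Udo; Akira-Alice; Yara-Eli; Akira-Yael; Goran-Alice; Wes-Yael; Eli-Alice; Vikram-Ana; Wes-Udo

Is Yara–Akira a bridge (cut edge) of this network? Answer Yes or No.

Even without that edge, Yara still reaches Akira via Yara – Vikram – Alice – Akira, so the network stays connected. Not a bridge.

No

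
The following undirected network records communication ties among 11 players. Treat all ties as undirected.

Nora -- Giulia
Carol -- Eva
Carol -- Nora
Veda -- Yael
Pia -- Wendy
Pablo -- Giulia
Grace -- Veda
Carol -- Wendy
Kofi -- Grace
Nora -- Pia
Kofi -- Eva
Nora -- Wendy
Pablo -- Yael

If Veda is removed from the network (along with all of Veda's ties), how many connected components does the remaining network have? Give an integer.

1

Veda's neighbors (Grace and Yael) remain reachable from one another through other ties, so the rest of the network stays in one piece.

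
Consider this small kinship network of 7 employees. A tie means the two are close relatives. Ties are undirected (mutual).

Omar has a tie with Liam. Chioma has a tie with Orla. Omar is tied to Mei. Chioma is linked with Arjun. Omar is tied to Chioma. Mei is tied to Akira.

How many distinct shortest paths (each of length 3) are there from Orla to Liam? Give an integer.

The shortest distance is 3, and the only length-3 path is Orla–Chioma–Omar–Liam. So there is exactly 1 shortest path.

1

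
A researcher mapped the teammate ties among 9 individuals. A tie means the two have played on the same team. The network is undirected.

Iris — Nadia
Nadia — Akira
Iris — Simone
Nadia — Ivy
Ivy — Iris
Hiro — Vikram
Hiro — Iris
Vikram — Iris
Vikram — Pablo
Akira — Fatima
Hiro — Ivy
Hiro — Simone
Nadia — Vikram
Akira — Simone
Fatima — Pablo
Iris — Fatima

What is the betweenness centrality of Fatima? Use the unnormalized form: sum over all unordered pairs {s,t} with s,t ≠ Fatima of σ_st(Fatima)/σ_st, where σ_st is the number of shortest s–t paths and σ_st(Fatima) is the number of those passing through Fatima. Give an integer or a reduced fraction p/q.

Pairs whose geodesics pass through Fatima — Akira–Iris: 1/3; Akira–Pablo: 1; Iris–Pablo: 1/2; Simone–Pablo: 2/4; Ivy–Pablo: 1/4.
All other pairs contribute 0.
Summing the contributions gives betweenness(Fatima) = 31/12.

31/12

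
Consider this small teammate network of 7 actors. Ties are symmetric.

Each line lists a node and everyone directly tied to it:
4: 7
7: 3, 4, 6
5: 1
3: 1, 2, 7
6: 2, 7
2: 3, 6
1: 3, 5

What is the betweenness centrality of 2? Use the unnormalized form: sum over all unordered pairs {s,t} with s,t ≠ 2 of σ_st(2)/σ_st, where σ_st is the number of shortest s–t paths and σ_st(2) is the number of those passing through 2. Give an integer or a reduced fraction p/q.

3/2

Pairs whose geodesics pass through 2 — 1–6: 1/2; 6–5: 1/2; 6–3: 1/2.
All other pairs contribute 0.
Summing the contributions gives betweenness(2) = 3/2.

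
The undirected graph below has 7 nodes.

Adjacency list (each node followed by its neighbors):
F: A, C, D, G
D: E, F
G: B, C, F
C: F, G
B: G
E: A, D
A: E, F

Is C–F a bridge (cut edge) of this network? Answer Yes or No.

Even without that edge, C still reaches F via C – G – F, so the network stays connected. Not a bridge.

No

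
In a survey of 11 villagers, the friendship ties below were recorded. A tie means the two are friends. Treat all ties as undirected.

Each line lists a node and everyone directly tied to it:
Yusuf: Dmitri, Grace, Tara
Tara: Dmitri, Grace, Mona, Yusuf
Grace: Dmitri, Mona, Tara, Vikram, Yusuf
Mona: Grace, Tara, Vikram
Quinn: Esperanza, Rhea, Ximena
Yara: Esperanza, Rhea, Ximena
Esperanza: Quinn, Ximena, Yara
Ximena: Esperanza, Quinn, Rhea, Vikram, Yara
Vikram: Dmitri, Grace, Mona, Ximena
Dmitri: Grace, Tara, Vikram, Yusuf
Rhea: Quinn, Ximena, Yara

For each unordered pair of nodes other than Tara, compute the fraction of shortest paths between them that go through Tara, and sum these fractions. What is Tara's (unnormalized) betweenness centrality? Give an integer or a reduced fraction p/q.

5/6

Pairs whose geodesics pass through Tara — Mona–Yusuf: 1/2; Mona–Dmitri: 1/3.
All other pairs contribute 0.
Summing the contributions gives betweenness(Tara) = 5/6.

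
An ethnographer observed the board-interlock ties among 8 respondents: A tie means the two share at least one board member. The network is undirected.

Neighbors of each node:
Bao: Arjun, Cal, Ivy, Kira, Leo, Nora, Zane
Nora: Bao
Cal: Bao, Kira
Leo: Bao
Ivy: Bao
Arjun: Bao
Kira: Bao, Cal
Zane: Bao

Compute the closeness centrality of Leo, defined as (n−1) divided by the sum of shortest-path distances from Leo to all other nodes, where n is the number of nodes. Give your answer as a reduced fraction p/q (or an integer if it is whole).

Distances from Leo: Arjun:2, Bao:1, Cal:2, Ivy:2, Kira:2, Nora:2, Zane:2. Sum = 13.
n = 8, so closeness = 7/13.

7/13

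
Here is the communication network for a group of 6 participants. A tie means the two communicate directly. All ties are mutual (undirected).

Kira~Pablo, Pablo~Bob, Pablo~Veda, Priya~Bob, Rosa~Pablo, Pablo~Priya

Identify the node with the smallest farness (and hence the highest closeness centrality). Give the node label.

Pablo

Farness (sum of distances to all others) for each node — Bob:8, Kira:9, Pablo:5, Priya:8, Rosa:9, Veda:9.
The smallest farness is 5, for Pablo, so Pablo has the highest closeness.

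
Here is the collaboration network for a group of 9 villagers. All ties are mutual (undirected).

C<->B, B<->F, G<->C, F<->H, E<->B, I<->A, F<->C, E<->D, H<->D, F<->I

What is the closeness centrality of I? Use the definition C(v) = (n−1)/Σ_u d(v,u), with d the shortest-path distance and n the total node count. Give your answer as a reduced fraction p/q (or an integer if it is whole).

8/17

Distances from I: A:1, B:2, C:2, D:3, E:3, F:1, G:3, H:2. Sum = 17.
n = 9, so closeness = 8/17.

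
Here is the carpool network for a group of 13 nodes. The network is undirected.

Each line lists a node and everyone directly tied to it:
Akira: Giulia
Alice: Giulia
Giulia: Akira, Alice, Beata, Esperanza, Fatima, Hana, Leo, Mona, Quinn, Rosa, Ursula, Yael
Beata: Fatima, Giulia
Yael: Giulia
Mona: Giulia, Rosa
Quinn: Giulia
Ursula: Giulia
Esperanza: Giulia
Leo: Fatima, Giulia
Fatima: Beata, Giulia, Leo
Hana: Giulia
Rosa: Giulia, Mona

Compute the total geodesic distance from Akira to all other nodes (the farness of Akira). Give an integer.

23

Distances from Akira: Alice:2, Beata:2, Esperanza:2, Fatima:2, Giulia:1, Hana:2, Leo:2, Mona:2, Quinn:2, Rosa:2, Ursula:2, Yael:2.
Sum = 2 + 2 + 2 + 2 + 1 + 2 + 2 + 2 + 2 + 2 + 2 + 2 = 23.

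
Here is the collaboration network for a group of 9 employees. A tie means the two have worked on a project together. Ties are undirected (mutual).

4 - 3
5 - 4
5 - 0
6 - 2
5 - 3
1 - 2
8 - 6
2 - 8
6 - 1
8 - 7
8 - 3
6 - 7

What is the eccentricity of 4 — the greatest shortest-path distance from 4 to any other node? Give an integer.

4

Distances from 4: 0:2, 1:4, 2:3, 3:1, 5:1, 6:3, 7:3, 8:2.
The largest is 4 (to 1), so the eccentricity of 4 is 4.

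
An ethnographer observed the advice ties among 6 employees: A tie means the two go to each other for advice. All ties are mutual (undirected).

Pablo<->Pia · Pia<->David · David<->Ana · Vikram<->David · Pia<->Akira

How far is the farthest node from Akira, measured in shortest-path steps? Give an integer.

Distances from Akira: Ana:3, David:2, Pablo:2, Pia:1, Vikram:3.
The largest is 3 (to Ana and Vikram), so the eccentricity of Akira is 3.

3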